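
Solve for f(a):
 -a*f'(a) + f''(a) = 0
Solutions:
 f(a) = C1 + C2*erfi(sqrt(2)*a/2)


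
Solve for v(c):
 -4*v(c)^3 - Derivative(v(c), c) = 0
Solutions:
 v(c) = -sqrt(2)*sqrt(-1/(C1 - 4*c))/2
 v(c) = sqrt(2)*sqrt(-1/(C1 - 4*c))/2


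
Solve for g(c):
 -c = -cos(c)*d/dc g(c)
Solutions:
 g(c) = C1 + Integral(c/cos(c), c)


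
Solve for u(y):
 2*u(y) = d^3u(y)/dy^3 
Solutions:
 u(y) = C3*exp(2^(1/3)*y) + (C1*sin(2^(1/3)*sqrt(3)*y/2) + C2*cos(2^(1/3)*sqrt(3)*y/2))*exp(-2^(1/3)*y/2)


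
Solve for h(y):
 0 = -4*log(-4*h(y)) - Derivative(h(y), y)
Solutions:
 Integral(1/(log(-_y) + 2*log(2)), (_y, h(y)))/4 = C1 - y


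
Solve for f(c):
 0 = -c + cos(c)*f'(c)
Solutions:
 f(c) = C1 + Integral(c/cos(c), c)


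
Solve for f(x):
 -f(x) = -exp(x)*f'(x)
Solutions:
 f(x) = C1*exp(-exp(-x))


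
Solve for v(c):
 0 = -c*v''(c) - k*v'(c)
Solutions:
 v(c) = C1 + c^(1 - re(k))*(C2*sin(log(c)*Abs(im(k))) + C3*cos(log(c)*im(k)))


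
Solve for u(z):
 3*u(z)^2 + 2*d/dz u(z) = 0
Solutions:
 u(z) = 2/(C1 + 3*z)


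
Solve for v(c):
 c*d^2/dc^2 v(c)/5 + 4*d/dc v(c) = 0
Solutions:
 v(c) = C1 + C2/c^19


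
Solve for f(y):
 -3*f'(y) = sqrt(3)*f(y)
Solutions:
 f(y) = C1*exp(-sqrt(3)*y/3)


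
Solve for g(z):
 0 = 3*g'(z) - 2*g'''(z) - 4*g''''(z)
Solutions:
 g(z) = C1 + C2*exp(-z*((9*sqrt(79) + 80)^(-1/3) + 2 + (9*sqrt(79) + 80)^(1/3))/12)*sin(sqrt(3)*z*(-(9*sqrt(79) + 80)^(1/3) + (9*sqrt(79) + 80)^(-1/3))/12) + C3*exp(-z*((9*sqrt(79) + 80)^(-1/3) + 2 + (9*sqrt(79) + 80)^(1/3))/12)*cos(sqrt(3)*z*(-(9*sqrt(79) + 80)^(1/3) + (9*sqrt(79) + 80)^(-1/3))/12) + C4*exp(z*(-1 + (9*sqrt(79) + 80)^(-1/3) + (9*sqrt(79) + 80)^(1/3))/6)


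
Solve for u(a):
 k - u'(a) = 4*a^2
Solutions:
 u(a) = C1 - 4*a^3/3 + a*k


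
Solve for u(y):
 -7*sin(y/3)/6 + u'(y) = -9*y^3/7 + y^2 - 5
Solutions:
 u(y) = C1 - 9*y^4/28 + y^3/3 - 5*y - 7*cos(y/3)/2


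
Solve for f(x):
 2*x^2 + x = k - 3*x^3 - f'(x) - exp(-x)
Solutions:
 f(x) = C1 + k*x - 3*x^4/4 - 2*x^3/3 - x^2/2 + exp(-x)


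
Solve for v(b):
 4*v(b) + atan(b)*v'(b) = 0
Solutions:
 v(b) = C1*exp(-4*Integral(1/atan(b), b))


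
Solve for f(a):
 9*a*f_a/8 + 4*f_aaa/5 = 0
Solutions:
 f(a) = C1 + Integral(C2*airyai(-90^(1/3)*a/4) + C3*airybi(-90^(1/3)*a/4), a)


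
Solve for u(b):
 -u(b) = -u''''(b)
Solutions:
 u(b) = C1*exp(-b) + C2*exp(b) + C3*sin(b) + C4*cos(b)


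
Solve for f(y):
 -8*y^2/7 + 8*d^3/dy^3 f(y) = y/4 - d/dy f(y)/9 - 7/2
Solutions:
 f(y) = C1 + C2*sin(sqrt(2)*y/12) + C3*cos(sqrt(2)*y/12) + 24*y^3/7 + 9*y^2/8 - 21177*y/14


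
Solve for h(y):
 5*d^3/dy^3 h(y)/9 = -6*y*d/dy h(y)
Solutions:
 h(y) = C1 + Integral(C2*airyai(-3*2^(1/3)*5^(2/3)*y/5) + C3*airybi(-3*2^(1/3)*5^(2/3)*y/5), y)


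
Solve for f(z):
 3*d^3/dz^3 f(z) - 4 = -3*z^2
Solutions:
 f(z) = C1 + C2*z + C3*z^2 - z^5/60 + 2*z^3/9


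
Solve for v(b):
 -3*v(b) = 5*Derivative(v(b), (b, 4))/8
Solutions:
 v(b) = (C1*sin(5^(3/4)*6^(1/4)*b/5) + C2*cos(5^(3/4)*6^(1/4)*b/5))*exp(-5^(3/4)*6^(1/4)*b/5) + (C3*sin(5^(3/4)*6^(1/4)*b/5) + C4*cos(5^(3/4)*6^(1/4)*b/5))*exp(5^(3/4)*6^(1/4)*b/5)


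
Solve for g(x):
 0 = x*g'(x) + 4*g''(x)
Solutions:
 g(x) = C1 + C2*erf(sqrt(2)*x/4)


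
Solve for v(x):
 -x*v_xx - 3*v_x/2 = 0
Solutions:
 v(x) = C1 + C2/sqrt(x)


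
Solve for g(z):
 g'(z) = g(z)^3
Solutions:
 g(z) = -sqrt(2)*sqrt(-1/(C1 + z))/2
 g(z) = sqrt(2)*sqrt(-1/(C1 + z))/2


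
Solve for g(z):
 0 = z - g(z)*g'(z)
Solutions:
 g(z) = -sqrt(C1 + z^2)
 g(z) = sqrt(C1 + z^2)


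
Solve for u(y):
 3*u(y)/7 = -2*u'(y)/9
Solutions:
 u(y) = C1*exp(-27*y/14)


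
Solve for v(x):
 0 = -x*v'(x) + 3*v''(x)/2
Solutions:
 v(x) = C1 + C2*erfi(sqrt(3)*x/3)


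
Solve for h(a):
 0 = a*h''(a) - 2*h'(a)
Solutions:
 h(a) = C1 + C2*a^3


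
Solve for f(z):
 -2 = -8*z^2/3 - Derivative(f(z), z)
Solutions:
 f(z) = C1 - 8*z^3/9 + 2*z


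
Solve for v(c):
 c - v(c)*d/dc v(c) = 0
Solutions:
 v(c) = -sqrt(C1 + c^2)
 v(c) = sqrt(C1 + c^2)


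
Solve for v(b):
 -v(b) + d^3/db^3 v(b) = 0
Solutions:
 v(b) = C3*exp(b) + (C1*sin(sqrt(3)*b/2) + C2*cos(sqrt(3)*b/2))*exp(-b/2)


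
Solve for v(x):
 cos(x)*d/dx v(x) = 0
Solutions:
 v(x) = C1


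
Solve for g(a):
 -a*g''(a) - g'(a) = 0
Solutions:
 g(a) = C1 + C2*log(a)


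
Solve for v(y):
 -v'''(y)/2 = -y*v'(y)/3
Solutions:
 v(y) = C1 + Integral(C2*airyai(2^(1/3)*3^(2/3)*y/3) + C3*airybi(2^(1/3)*3^(2/3)*y/3), y)


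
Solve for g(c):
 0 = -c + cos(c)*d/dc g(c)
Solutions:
 g(c) = C1 + Integral(c/cos(c), c)


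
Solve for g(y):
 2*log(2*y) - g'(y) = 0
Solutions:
 g(y) = C1 + 2*y*log(y) - 2*y + y*log(4)


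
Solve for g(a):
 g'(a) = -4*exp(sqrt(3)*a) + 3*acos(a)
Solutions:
 g(a) = C1 + 3*a*acos(a) - 3*sqrt(1 - a^2) - 4*sqrt(3)*exp(sqrt(3)*a)/3


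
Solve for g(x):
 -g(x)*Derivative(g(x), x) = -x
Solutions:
 g(x) = -sqrt(C1 + x^2)
 g(x) = sqrt(C1 + x^2)


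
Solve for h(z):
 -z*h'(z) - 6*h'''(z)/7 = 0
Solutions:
 h(z) = C1 + Integral(C2*airyai(-6^(2/3)*7^(1/3)*z/6) + C3*airybi(-6^(2/3)*7^(1/3)*z/6), z)


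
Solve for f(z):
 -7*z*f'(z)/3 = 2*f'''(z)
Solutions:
 f(z) = C1 + Integral(C2*airyai(-6^(2/3)*7^(1/3)*z/6) + C3*airybi(-6^(2/3)*7^(1/3)*z/6), z)


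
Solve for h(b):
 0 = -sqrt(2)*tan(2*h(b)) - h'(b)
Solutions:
 h(b) = -asin(C1*exp(-2*sqrt(2)*b))/2 + pi/2
 h(b) = asin(C1*exp(-2*sqrt(2)*b))/2


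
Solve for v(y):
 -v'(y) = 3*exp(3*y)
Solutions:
 v(y) = C1 - exp(3*y)


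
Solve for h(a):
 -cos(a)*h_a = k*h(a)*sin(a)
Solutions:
 h(a) = C1*exp(k*log(cos(a)))


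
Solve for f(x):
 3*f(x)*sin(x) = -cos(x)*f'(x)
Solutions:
 f(x) = C1*cos(x)^3


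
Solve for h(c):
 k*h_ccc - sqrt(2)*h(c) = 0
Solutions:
 h(c) = C1*exp(2^(1/6)*c*(1/k)^(1/3)) + C2*exp(2^(1/6)*c*(-1 + sqrt(3)*I)*(1/k)^(1/3)/2) + C3*exp(-2^(1/6)*c*(1 + sqrt(3)*I)*(1/k)^(1/3)/2)


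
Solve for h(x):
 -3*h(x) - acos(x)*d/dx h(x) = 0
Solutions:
 h(x) = C1*exp(-3*Integral(1/acos(x), x))


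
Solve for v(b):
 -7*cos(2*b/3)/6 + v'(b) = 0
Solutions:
 v(b) = C1 + 7*sin(2*b/3)/4


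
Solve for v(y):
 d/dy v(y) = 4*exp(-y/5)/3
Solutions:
 v(y) = C1 - 20*exp(-y/5)/3


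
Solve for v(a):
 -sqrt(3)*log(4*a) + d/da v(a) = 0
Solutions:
 v(a) = C1 + sqrt(3)*a*log(a) - sqrt(3)*a + 2*sqrt(3)*a*log(2)


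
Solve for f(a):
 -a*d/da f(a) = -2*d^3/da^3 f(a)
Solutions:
 f(a) = C1 + Integral(C2*airyai(2^(2/3)*a/2) + C3*airybi(2^(2/3)*a/2), a)


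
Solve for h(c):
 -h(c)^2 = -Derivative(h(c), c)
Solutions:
 h(c) = -1/(C1 + c)


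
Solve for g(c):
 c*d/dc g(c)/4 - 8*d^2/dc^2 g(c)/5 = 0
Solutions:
 g(c) = C1 + C2*erfi(sqrt(5)*c/8)


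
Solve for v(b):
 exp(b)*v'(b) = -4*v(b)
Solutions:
 v(b) = C1*exp(4*exp(-b))


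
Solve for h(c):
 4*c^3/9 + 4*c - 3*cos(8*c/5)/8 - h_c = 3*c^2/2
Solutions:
 h(c) = C1 + c^4/9 - c^3/2 + 2*c^2 - 15*sin(8*c/5)/64


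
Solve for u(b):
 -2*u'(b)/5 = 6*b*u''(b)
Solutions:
 u(b) = C1 + C2*b^(14/15)


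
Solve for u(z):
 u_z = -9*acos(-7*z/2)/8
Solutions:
 u(z) = C1 - 9*z*acos(-7*z/2)/8 - 9*sqrt(4 - 49*z^2)/56


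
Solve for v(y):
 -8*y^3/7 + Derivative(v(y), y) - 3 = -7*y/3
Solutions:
 v(y) = C1 + 2*y^4/7 - 7*y^2/6 + 3*y


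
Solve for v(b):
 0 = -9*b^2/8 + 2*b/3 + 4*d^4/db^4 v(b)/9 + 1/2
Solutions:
 v(b) = C1 + C2*b + C3*b^2 + C4*b^3 + 9*b^6/1280 - b^5/80 - 3*b^4/64


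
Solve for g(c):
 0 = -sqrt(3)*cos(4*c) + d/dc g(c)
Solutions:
 g(c) = C1 + sqrt(3)*sin(4*c)/4


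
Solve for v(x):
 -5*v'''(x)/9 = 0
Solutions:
 v(x) = C1 + C2*x + C3*x^2


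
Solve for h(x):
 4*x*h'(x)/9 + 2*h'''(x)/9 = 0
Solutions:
 h(x) = C1 + Integral(C2*airyai(-2^(1/3)*x) + C3*airybi(-2^(1/3)*x), x)


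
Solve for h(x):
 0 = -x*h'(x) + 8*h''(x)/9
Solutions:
 h(x) = C1 + C2*erfi(3*x/4)


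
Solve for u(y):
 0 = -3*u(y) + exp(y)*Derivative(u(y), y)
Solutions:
 u(y) = C1*exp(-3*exp(-y))


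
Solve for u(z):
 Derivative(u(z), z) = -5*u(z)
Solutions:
 u(z) = C1*exp(-5*z)


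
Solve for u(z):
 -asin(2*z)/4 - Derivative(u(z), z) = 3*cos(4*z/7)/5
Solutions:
 u(z) = C1 - z*asin(2*z)/4 - sqrt(1 - 4*z^2)/8 - 21*sin(4*z/7)/20


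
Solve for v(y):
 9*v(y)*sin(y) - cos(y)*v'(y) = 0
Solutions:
 v(y) = C1/cos(y)^9


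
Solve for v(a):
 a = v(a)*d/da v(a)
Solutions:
 v(a) = -sqrt(C1 + a^2)
 v(a) = sqrt(C1 + a^2)


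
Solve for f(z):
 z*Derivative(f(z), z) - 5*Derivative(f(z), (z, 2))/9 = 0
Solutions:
 f(z) = C1 + C2*erfi(3*sqrt(10)*z/10)


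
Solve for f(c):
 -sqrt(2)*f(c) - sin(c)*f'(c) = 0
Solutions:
 f(c) = C1*(cos(c) + 1)^(sqrt(2)/2)/(cos(c) - 1)^(sqrt(2)/2)


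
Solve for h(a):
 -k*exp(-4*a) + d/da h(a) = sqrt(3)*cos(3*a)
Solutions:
 h(a) = C1 - k*exp(-4*a)/4 + sqrt(3)*sin(3*a)/3


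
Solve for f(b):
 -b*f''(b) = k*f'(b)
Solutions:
 f(b) = C1 + b^(1 - re(k))*(C2*sin(log(b)*Abs(im(k))) + C3*cos(log(b)*im(k)))


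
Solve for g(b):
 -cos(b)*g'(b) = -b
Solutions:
 g(b) = C1 + Integral(b/cos(b), b)


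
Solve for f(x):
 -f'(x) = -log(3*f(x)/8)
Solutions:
 Integral(1/(-log(_y) - log(3) + 3*log(2)), (_y, f(x))) = C1 - x


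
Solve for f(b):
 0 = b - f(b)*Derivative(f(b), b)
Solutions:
 f(b) = -sqrt(C1 + b^2)
 f(b) = sqrt(C1 + b^2)


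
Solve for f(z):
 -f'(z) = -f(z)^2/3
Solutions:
 f(z) = -3/(C1 + z)


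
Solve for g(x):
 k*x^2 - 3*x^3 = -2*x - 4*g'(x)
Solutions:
 g(x) = C1 - k*x^3/12 + 3*x^4/16 - x^2/4


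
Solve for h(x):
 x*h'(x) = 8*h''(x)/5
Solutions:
 h(x) = C1 + C2*erfi(sqrt(5)*x/4)


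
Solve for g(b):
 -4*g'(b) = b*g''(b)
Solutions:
 g(b) = C1 + C2/b^3


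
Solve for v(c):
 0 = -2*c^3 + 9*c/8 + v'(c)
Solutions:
 v(c) = C1 + c^4/2 - 9*c^2/16


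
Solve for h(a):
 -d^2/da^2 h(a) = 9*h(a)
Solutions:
 h(a) = C1*sin(3*a) + C2*cos(3*a)


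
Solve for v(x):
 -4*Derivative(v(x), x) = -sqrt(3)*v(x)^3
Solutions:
 v(x) = -sqrt(2)*sqrt(-1/(C1 + sqrt(3)*x))
 v(x) = sqrt(2)*sqrt(-1/(C1 + sqrt(3)*x))


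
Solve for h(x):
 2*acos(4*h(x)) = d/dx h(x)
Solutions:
 Integral(1/acos(4*_y), (_y, h(x))) = C1 + 2*x


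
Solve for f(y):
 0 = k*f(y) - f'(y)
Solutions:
 f(y) = C1*exp(k*y)


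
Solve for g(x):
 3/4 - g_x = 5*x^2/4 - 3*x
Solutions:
 g(x) = C1 - 5*x^3/12 + 3*x^2/2 + 3*x/4


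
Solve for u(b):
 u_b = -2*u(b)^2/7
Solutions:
 u(b) = 7/(C1 + 2*b)


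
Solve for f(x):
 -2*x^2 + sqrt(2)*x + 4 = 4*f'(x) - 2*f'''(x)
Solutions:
 f(x) = C1 + C2*exp(-sqrt(2)*x) + C3*exp(sqrt(2)*x) - x^3/6 + sqrt(2)*x^2/8 + x/2


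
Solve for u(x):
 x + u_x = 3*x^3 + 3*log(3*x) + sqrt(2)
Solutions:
 u(x) = C1 + 3*x^4/4 - x^2/2 + 3*x*log(x) - 3*x + sqrt(2)*x + x*log(27)


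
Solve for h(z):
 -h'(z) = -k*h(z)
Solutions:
 h(z) = C1*exp(k*z)


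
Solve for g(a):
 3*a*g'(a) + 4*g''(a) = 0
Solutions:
 g(a) = C1 + C2*erf(sqrt(6)*a/4)


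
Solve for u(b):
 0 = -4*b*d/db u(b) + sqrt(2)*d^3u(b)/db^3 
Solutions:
 u(b) = C1 + Integral(C2*airyai(sqrt(2)*b) + C3*airybi(sqrt(2)*b), b)


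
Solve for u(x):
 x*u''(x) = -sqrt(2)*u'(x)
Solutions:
 u(x) = C1 + C2*x^(1 - sqrt(2))


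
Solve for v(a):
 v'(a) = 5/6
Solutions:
 v(a) = C1 + 5*a/6


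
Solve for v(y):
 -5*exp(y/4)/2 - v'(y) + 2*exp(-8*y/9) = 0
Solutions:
 v(y) = C1 - 10*exp(y/4) - 9*exp(-8*y/9)/4


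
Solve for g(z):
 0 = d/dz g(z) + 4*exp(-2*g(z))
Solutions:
 g(z) = log(-sqrt(C1 - 8*z))
 g(z) = log(C1 - 8*z)/2


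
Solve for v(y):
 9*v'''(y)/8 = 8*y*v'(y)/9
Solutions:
 v(y) = C1 + Integral(C2*airyai(4*3^(2/3)*y/9) + C3*airybi(4*3^(2/3)*y/9), y)


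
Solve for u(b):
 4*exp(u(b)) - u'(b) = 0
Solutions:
 u(b) = log(-1/(C1 + 4*b))


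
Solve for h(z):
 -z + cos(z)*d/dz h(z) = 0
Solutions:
 h(z) = C1 + Integral(z/cos(z), z)


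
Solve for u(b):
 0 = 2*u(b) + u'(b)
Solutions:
 u(b) = C1*exp(-2*b)


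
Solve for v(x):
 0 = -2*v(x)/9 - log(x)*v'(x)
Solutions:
 v(x) = C1*exp(-2*li(x)/9)


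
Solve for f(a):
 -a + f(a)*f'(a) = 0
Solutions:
 f(a) = -sqrt(C1 + a^2)
 f(a) = sqrt(C1 + a^2)


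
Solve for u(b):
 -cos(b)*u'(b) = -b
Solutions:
 u(b) = C1 + Integral(b/cos(b), b)


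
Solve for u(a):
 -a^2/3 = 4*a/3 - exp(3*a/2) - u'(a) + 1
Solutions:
 u(a) = C1 + a^3/9 + 2*a^2/3 + a - 2*exp(3*a/2)/3


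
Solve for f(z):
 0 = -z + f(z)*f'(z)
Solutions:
 f(z) = -sqrt(C1 + z^2)
 f(z) = sqrt(C1 + z^2)


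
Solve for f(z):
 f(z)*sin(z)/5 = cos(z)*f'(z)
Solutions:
 f(z) = C1/cos(z)^(1/5)


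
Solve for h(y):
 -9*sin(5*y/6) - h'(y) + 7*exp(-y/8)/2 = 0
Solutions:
 h(y) = C1 + 54*cos(5*y/6)/5 - 28*exp(-y/8)


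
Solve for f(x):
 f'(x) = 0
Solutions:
 f(x) = C1


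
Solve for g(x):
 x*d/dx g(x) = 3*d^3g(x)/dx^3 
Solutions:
 g(x) = C1 + Integral(C2*airyai(3^(2/3)*x/3) + C3*airybi(3^(2/3)*x/3), x)


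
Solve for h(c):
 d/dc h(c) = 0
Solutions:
 h(c) = C1


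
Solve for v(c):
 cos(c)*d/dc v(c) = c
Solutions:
 v(c) = C1 + Integral(c/cos(c), c)


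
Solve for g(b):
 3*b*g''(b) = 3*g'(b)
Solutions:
 g(b) = C1 + C2*b^2


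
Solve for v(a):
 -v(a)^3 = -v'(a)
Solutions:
 v(a) = -sqrt(2)*sqrt(-1/(C1 + a))/2
 v(a) = sqrt(2)*sqrt(-1/(C1 + a))/2


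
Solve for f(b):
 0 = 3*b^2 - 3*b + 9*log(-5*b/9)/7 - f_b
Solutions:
 f(b) = C1 + b^3 - 3*b^2/2 + 9*b*log(-b)/7 + 9*b*(-2*log(3) - 1 + log(5))/7


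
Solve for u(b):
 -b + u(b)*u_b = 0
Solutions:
 u(b) = -sqrt(C1 + b^2)
 u(b) = sqrt(C1 + b^2)


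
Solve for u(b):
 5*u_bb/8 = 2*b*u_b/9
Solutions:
 u(b) = C1 + C2*erfi(2*sqrt(10)*b/15)


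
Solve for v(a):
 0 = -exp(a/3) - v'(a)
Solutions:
 v(a) = C1 - 3*exp(a/3)


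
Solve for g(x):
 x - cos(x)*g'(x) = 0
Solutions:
 g(x) = C1 + Integral(x/cos(x), x)


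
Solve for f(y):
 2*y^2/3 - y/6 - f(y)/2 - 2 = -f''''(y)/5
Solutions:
 f(y) = C1*exp(-2^(3/4)*5^(1/4)*y/2) + C2*exp(2^(3/4)*5^(1/4)*y/2) + C3*sin(2^(3/4)*5^(1/4)*y/2) + C4*cos(2^(3/4)*5^(1/4)*y/2) + 4*y^2/3 - y/3 - 4


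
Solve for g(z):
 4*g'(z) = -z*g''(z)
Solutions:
 g(z) = C1 + C2/z^3


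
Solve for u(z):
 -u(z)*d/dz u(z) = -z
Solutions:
 u(z) = -sqrt(C1 + z^2)
 u(z) = sqrt(C1 + z^2)


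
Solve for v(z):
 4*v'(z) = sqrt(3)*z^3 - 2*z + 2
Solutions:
 v(z) = C1 + sqrt(3)*z^4/16 - z^2/4 + z/2


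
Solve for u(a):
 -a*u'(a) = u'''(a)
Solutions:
 u(a) = C1 + Integral(C2*airyai(-a) + C3*airybi(-a), a)


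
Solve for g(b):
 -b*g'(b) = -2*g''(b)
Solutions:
 g(b) = C1 + C2*erfi(b/2)


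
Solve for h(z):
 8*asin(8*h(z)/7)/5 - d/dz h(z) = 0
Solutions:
 Integral(1/asin(8*_y/7), (_y, h(z))) = C1 + 8*z/5


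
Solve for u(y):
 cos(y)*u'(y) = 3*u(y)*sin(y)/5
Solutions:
 u(y) = C1/cos(y)^(3/5)


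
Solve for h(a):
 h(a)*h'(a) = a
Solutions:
 h(a) = -sqrt(C1 + a^2)
 h(a) = sqrt(C1 + a^2)


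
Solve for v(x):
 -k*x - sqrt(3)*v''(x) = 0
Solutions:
 v(x) = C1 + C2*x - sqrt(3)*k*x^3/18


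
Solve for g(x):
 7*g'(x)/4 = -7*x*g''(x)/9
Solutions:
 g(x) = C1 + C2/x^(5/4)


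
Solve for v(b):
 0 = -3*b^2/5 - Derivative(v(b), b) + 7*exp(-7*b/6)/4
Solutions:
 v(b) = C1 - b^3/5 - 3*exp(-7*b/6)/2


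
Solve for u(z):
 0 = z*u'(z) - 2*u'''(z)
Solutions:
 u(z) = C1 + Integral(C2*airyai(2^(2/3)*z/2) + C3*airybi(2^(2/3)*z/2), z)


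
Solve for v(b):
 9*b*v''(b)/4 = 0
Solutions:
 v(b) = C1 + C2*b


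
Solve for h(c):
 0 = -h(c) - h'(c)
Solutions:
 h(c) = C1*exp(-c)


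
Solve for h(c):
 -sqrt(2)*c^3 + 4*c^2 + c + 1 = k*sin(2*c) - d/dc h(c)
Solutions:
 h(c) = C1 + sqrt(2)*c^4/4 - 4*c^3/3 - c^2/2 - c - k*cos(2*c)/2


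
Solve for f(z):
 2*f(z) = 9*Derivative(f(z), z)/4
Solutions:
 f(z) = C1*exp(8*z/9)


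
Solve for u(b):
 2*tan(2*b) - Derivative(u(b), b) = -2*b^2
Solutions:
 u(b) = C1 + 2*b^3/3 - log(cos(2*b))


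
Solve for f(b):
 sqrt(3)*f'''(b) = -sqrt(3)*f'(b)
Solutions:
 f(b) = C1 + C2*sin(b) + C3*cos(b)


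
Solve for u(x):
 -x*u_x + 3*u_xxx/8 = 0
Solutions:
 u(x) = C1 + Integral(C2*airyai(2*3^(2/3)*x/3) + C3*airybi(2*3^(2/3)*x/3), x)


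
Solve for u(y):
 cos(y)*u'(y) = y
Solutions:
 u(y) = C1 + Integral(y/cos(y), y)


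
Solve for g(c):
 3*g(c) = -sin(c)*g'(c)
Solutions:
 g(c) = C1*(cos(c) + 1)^(3/2)/(cos(c) - 1)^(3/2)


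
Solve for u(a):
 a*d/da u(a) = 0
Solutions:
 u(a) = C1


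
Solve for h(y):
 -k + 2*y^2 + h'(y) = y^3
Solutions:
 h(y) = C1 + k*y + y^4/4 - 2*y^3/3


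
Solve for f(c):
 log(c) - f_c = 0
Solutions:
 f(c) = C1 + c*log(c) - c


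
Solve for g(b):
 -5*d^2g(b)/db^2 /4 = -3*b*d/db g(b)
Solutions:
 g(b) = C1 + C2*erfi(sqrt(30)*b/5)


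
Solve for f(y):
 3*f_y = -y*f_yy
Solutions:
 f(y) = C1 + C2/y^2


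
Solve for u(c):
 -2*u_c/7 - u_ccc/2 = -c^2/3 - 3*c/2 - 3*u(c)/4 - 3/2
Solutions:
 u(c) = C1*exp(42^(1/3)*c*(-(1323 + sqrt(1771833))^(1/3) + 8*42^(1/3)/(1323 + sqrt(1771833))^(1/3))/84)*sin(14^(1/3)*3^(1/6)*c*(24*14^(1/3)/(1323 + sqrt(1771833))^(1/3) + 3^(2/3)*(1323 + sqrt(1771833))^(1/3))/84) + C2*exp(42^(1/3)*c*(-(1323 + sqrt(1771833))^(1/3) + 8*42^(1/3)/(1323 + sqrt(1771833))^(1/3))/84)*cos(14^(1/3)*3^(1/6)*c*(24*14^(1/3)/(1323 + sqrt(1771833))^(1/3) + 3^(2/3)*(1323 + sqrt(1771833))^(1/3))/84) + C3*exp(-42^(1/3)*c*(-(1323 + sqrt(1771833))^(1/3) + 8*42^(1/3)/(1323 + sqrt(1771833))^(1/3))/42) - 4*c^2/9 - 442*c/189 - 11474/3969


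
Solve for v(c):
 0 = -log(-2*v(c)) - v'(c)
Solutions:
 Integral(1/(log(-_y) + log(2)), (_y, v(c))) = C1 - c


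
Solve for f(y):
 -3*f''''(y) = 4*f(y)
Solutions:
 f(y) = (C1*sin(3^(3/4)*y/3) + C2*cos(3^(3/4)*y/3))*exp(-3^(3/4)*y/3) + (C3*sin(3^(3/4)*y/3) + C4*cos(3^(3/4)*y/3))*exp(3^(3/4)*y/3)


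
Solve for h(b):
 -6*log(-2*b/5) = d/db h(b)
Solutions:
 h(b) = C1 - 6*b*log(-b) + 6*b*(-log(2) + 1 + log(5))


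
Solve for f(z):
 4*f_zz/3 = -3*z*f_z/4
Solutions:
 f(z) = C1 + C2*erf(3*sqrt(2)*z/8)


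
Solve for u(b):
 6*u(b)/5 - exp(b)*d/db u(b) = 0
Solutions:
 u(b) = C1*exp(-6*exp(-b)/5)


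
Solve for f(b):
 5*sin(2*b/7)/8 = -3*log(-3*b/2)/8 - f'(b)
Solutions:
 f(b) = C1 - 3*b*log(-b)/8 - 3*b*log(3)/8 + 3*b*log(2)/8 + 3*b/8 + 35*cos(2*b/7)/16


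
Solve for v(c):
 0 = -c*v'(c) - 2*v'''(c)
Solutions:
 v(c) = C1 + Integral(C2*airyai(-2^(2/3)*c/2) + C3*airybi(-2^(2/3)*c/2), c)


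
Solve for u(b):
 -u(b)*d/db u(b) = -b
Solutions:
 u(b) = -sqrt(C1 + b^2)
 u(b) = sqrt(C1 + b^2)


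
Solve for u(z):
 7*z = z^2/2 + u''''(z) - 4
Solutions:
 u(z) = C1 + C2*z + C3*z^2 + C4*z^3 - z^6/720 + 7*z^5/120 + z^4/6


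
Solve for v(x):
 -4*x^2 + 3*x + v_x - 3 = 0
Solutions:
 v(x) = C1 + 4*x^3/3 - 3*x^2/2 + 3*x


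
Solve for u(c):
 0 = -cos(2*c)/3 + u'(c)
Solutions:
 u(c) = C1 + sin(2*c)/6


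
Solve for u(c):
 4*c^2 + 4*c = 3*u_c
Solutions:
 u(c) = C1 + 4*c^3/9 + 2*c^2/3


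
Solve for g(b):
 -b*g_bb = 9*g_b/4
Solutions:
 g(b) = C1 + C2/b^(5/4)


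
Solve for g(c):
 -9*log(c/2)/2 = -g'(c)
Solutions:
 g(c) = C1 + 9*c*log(c)/2 - 9*c/2 - 9*c*log(2)/2


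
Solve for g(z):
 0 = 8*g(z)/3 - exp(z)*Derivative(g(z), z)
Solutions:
 g(z) = C1*exp(-8*exp(-z)/3)


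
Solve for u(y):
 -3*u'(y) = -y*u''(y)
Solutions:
 u(y) = C1 + C2*y^4


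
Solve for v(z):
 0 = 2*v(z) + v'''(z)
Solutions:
 v(z) = C3*exp(-2^(1/3)*z) + (C1*sin(2^(1/3)*sqrt(3)*z/2) + C2*cos(2^(1/3)*sqrt(3)*z/2))*exp(2^(1/3)*z/2)


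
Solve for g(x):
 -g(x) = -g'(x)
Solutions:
 g(x) = C1*exp(x)


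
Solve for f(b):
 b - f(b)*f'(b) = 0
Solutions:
 f(b) = -sqrt(C1 + b^2)
 f(b) = sqrt(C1 + b^2)


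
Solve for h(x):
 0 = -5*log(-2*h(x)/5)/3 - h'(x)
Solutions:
 3*Integral(1/(log(-_y) - log(5) + log(2)), (_y, h(x)))/5 = C1 - x


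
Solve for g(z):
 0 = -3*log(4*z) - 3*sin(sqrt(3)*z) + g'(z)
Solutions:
 g(z) = C1 + 3*z*log(z) - 3*z + 6*z*log(2) - sqrt(3)*cos(sqrt(3)*z)


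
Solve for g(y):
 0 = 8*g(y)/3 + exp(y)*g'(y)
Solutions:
 g(y) = C1*exp(8*exp(-y)/3)


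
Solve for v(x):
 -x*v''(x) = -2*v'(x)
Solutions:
 v(x) = C1 + C2*x^3


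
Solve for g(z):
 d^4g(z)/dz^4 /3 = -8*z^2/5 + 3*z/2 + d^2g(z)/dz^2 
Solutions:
 g(z) = C1 + C2*z + C3*exp(-sqrt(3)*z) + C4*exp(sqrt(3)*z) + 2*z^4/15 - z^3/4 + 8*z^2/15


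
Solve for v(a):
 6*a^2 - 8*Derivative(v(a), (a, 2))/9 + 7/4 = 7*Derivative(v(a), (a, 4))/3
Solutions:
 v(a) = C1 + C2*a + C3*sin(2*sqrt(42)*a/21) + C4*cos(2*sqrt(42)*a/21) + 9*a^4/16 - 1071*a^2/64


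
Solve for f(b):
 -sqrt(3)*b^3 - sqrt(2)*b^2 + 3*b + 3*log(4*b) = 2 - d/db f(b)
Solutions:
 f(b) = C1 + sqrt(3)*b^4/4 + sqrt(2)*b^3/3 - 3*b^2/2 - 3*b*log(b) - b*log(64) + 5*b


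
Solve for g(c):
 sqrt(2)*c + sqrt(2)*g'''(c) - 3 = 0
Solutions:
 g(c) = C1 + C2*c + C3*c^2 - c^4/24 + sqrt(2)*c^3/4


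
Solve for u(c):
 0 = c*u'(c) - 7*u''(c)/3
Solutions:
 u(c) = C1 + C2*erfi(sqrt(42)*c/14)


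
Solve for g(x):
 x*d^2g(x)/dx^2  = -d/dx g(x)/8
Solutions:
 g(x) = C1 + C2*x^(7/8)


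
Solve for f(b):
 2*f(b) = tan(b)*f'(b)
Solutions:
 f(b) = C1*sin(b)^2


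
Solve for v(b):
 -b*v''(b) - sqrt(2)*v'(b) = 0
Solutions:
 v(b) = C1 + C2*b^(1 - sqrt(2))


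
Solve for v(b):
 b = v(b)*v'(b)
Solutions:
 v(b) = -sqrt(C1 + b^2)
 v(b) = sqrt(C1 + b^2)


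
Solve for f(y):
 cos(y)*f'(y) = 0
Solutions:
 f(y) = C1


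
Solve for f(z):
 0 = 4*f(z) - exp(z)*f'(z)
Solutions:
 f(z) = C1*exp(-4*exp(-z))


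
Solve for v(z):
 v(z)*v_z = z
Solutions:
 v(z) = -sqrt(C1 + z^2)
 v(z) = sqrt(C1 + z^2)


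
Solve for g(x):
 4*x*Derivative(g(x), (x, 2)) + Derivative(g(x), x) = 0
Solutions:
 g(x) = C1 + C2*x^(3/4)


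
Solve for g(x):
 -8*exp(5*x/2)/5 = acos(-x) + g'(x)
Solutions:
 g(x) = C1 - x*acos(-x) - sqrt(1 - x^2) - 16*exp(5*x/2)/25


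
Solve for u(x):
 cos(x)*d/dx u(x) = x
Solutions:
 u(x) = C1 + Integral(x/cos(x), x)


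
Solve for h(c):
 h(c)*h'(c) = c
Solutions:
 h(c) = -sqrt(C1 + c^2)
 h(c) = sqrt(C1 + c^2)


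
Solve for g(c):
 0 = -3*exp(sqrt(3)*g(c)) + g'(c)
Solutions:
 g(c) = sqrt(3)*(2*log(-1/(C1 + 3*c)) - log(3))/6


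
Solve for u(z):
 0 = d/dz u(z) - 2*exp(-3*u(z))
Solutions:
 u(z) = log(C1 + 6*z)/3
 u(z) = log((-3^(1/3) - 3^(5/6)*I)*(C1 + 2*z)^(1/3)/2)
 u(z) = log((-3^(1/3) + 3^(5/6)*I)*(C1 + 2*z)^(1/3)/2)


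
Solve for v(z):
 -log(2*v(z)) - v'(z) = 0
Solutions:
 Integral(1/(log(_y) + log(2)), (_y, v(z))) = C1 - z


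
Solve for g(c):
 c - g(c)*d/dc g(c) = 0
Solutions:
 g(c) = -sqrt(C1 + c^2)
 g(c) = sqrt(C1 + c^2)


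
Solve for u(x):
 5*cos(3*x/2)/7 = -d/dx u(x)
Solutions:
 u(x) = C1 - 10*sin(3*x/2)/21


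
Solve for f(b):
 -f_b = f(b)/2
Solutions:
 f(b) = C1*exp(-b/2)


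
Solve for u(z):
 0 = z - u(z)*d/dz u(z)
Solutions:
 u(z) = -sqrt(C1 + z^2)
 u(z) = sqrt(C1 + z^2)


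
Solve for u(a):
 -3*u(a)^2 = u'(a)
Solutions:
 u(a) = 1/(C1 + 3*a)


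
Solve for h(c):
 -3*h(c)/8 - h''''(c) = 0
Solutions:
 h(c) = (C1*sin(2^(3/4)*3^(1/4)*c/4) + C2*cos(2^(3/4)*3^(1/4)*c/4))*exp(-2^(3/4)*3^(1/4)*c/4) + (C3*sin(2^(3/4)*3^(1/4)*c/4) + C4*cos(2^(3/4)*3^(1/4)*c/4))*exp(2^(3/4)*3^(1/4)*c/4)


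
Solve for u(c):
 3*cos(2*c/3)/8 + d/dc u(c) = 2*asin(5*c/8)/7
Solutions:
 u(c) = C1 + 2*c*asin(5*c/8)/7 + 2*sqrt(64 - 25*c^2)/35 - 9*sin(2*c/3)/16


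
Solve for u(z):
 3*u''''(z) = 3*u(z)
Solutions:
 u(z) = C1*exp(-z) + C2*exp(z) + C3*sin(z) + C4*cos(z)


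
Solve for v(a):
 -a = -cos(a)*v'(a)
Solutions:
 v(a) = C1 + Integral(a/cos(a), a)


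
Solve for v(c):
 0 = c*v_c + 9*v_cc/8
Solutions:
 v(c) = C1 + C2*erf(2*c/3)


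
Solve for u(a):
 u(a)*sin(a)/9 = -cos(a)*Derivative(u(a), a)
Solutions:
 u(a) = C1*cos(a)^(1/9)


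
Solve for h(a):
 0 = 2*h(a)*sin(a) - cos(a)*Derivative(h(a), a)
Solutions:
 h(a) = C1/cos(a)^2


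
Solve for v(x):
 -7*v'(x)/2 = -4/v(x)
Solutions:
 v(x) = -sqrt(C1 + 112*x)/7
 v(x) = sqrt(C1 + 112*x)/7


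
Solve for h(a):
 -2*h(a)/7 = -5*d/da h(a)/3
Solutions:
 h(a) = C1*exp(6*a/35)


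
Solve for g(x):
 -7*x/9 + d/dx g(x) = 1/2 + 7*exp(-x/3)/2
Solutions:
 g(x) = C1 + 7*x^2/18 + x/2 - 21*exp(-x/3)/2


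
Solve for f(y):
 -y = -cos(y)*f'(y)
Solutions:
 f(y) = C1 + Integral(y/cos(y), y)


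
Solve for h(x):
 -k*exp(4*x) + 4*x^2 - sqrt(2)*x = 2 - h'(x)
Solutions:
 h(x) = C1 + k*exp(4*x)/4 - 4*x^3/3 + sqrt(2)*x^2/2 + 2*x


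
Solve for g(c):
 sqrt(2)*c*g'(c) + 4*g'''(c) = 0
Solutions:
 g(c) = C1 + Integral(C2*airyai(-sqrt(2)*c/2) + C3*airybi(-sqrt(2)*c/2), c)


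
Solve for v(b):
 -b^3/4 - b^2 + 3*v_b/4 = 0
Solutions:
 v(b) = C1 + b^4/12 + 4*b^3/9


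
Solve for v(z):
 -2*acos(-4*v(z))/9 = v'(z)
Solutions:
 Integral(1/acos(-4*_y), (_y, v(z))) = C1 - 2*z/9


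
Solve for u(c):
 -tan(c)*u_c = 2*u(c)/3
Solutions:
 u(c) = C1/sin(c)^(2/3)


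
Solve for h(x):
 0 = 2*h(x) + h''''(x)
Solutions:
 h(x) = (C1*sin(2^(3/4)*x/2) + C2*cos(2^(3/4)*x/2))*exp(-2^(3/4)*x/2) + (C3*sin(2^(3/4)*x/2) + C4*cos(2^(3/4)*x/2))*exp(2^(3/4)*x/2)


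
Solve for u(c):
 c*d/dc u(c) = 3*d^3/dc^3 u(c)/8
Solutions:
 u(c) = C1 + Integral(C2*airyai(2*3^(2/3)*c/3) + C3*airybi(2*3^(2/3)*c/3), c)


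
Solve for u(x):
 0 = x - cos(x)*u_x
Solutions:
 u(x) = C1 + Integral(x/cos(x), x)


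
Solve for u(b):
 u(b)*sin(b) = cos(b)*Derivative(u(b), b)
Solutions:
 u(b) = C1/cos(b)


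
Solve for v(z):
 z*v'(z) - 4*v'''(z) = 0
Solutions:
 v(z) = C1 + Integral(C2*airyai(2^(1/3)*z/2) + C3*airybi(2^(1/3)*z/2), z)


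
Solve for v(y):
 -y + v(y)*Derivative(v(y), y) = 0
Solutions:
 v(y) = -sqrt(C1 + y^2)
 v(y) = sqrt(C1 + y^2)


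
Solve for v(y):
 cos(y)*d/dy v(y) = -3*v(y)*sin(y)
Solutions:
 v(y) = C1*cos(y)^3


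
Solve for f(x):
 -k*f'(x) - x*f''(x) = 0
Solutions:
 f(x) = C1 + x^(1 - re(k))*(C2*sin(log(x)*Abs(im(k))) + C3*cos(log(x)*im(k)))


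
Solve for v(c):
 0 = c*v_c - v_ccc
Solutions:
 v(c) = C1 + Integral(C2*airyai(c) + C3*airybi(c), c)


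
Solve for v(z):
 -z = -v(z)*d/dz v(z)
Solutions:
 v(z) = -sqrt(C1 + z^2)
 v(z) = sqrt(C1 + z^2)


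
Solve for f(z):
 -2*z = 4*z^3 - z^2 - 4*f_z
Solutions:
 f(z) = C1 + z^4/4 - z^3/12 + z^2/4


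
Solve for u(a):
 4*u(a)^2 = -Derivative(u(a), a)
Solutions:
 u(a) = 1/(C1 + 4*a)


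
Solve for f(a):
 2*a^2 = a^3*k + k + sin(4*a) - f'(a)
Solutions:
 f(a) = C1 + a^4*k/4 - 2*a^3/3 + a*k - cos(4*a)/4


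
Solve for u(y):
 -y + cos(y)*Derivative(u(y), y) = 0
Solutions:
 u(y) = C1 + Integral(y/cos(y), y)


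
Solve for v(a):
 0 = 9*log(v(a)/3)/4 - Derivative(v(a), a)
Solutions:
 4*Integral(1/(-log(_y) + log(3)), (_y, v(a)))/9 = C1 - a


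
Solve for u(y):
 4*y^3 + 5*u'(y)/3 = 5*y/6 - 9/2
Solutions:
 u(y) = C1 - 3*y^4/5 + y^2/4 - 27*y/10


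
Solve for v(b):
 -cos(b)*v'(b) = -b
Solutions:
 v(b) = C1 + Integral(b/cos(b), b)


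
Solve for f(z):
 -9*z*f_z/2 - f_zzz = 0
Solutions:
 f(z) = C1 + Integral(C2*airyai(-6^(2/3)*z/2) + C3*airybi(-6^(2/3)*z/2), z)


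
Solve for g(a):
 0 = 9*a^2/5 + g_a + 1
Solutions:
 g(a) = C1 - 3*a^3/5 - a


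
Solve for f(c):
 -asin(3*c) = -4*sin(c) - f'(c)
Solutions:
 f(c) = C1 + c*asin(3*c) + sqrt(1 - 9*c^2)/3 + 4*cos(c)


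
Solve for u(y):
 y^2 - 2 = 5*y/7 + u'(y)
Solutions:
 u(y) = C1 + y^3/3 - 5*y^2/14 - 2*y


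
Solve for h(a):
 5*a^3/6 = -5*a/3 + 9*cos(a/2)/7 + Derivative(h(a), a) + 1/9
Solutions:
 h(a) = C1 + 5*a^4/24 + 5*a^2/6 - a/9 - 18*sin(a/2)/7


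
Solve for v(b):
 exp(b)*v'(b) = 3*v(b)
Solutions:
 v(b) = C1*exp(-3*exp(-b))


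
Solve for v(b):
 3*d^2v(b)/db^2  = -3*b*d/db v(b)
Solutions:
 v(b) = C1 + C2*erf(sqrt(2)*b/2)


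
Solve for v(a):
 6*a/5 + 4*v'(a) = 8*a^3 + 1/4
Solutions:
 v(a) = C1 + a^4/2 - 3*a^2/20 + a/16


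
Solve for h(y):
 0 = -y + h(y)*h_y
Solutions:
 h(y) = -sqrt(C1 + y^2)
 h(y) = sqrt(C1 + y^2)


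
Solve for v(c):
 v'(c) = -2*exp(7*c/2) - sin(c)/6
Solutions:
 v(c) = C1 - 4*exp(7*c/2)/7 + cos(c)/6


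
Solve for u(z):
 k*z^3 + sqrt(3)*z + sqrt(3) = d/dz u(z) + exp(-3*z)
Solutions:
 u(z) = C1 + k*z^4/4 + sqrt(3)*z^2/2 + sqrt(3)*z + exp(-3*z)/3


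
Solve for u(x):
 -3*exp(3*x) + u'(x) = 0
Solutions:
 u(x) = C1 + exp(3*x)


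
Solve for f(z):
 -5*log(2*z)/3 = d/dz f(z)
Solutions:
 f(z) = C1 - 5*z*log(z)/3 - 5*z*log(2)/3 + 5*z/3


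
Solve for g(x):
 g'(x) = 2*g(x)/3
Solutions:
 g(x) = C1*exp(2*x/3)


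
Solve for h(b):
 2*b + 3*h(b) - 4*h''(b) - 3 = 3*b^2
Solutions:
 h(b) = C1*exp(-sqrt(3)*b/2) + C2*exp(sqrt(3)*b/2) + b^2 - 2*b/3 + 11/3


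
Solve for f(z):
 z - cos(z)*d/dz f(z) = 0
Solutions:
 f(z) = C1 + Integral(z/cos(z), z)


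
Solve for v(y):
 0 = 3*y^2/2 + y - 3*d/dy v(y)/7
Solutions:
 v(y) = C1 + 7*y^3/6 + 7*y^2/6


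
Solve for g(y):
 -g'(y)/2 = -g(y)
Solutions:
 g(y) = C1*exp(2*y)


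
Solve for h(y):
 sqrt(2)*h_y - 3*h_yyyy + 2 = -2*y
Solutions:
 h(y) = C1 + C4*exp(2^(1/6)*3^(2/3)*y/3) - sqrt(2)*y^2/2 - sqrt(2)*y + (C2*sin(6^(1/6)*y/2) + C3*cos(6^(1/6)*y/2))*exp(-2^(1/6)*3^(2/3)*y/6)


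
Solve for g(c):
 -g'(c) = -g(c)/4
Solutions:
 g(c) = C1*exp(c/4)


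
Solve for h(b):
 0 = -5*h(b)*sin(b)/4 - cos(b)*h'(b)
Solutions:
 h(b) = C1*cos(b)^(5/4)


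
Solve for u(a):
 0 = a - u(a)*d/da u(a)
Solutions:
 u(a) = -sqrt(C1 + a^2)
 u(a) = sqrt(C1 + a^2)


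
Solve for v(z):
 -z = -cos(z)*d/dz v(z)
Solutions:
 v(z) = C1 + Integral(z/cos(z), z)


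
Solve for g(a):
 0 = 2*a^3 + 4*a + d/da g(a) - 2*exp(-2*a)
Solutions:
 g(a) = C1 - a^4/2 - 2*a^2 - exp(-2*a)


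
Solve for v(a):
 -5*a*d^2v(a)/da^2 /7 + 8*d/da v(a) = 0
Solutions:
 v(a) = C1 + C2*a^(61/5)


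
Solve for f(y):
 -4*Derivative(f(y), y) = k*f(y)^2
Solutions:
 f(y) = 4/(C1 + k*y)


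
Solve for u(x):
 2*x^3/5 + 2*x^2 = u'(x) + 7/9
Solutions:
 u(x) = C1 + x^4/10 + 2*x^3/3 - 7*x/9


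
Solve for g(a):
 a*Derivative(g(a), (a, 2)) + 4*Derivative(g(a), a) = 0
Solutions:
 g(a) = C1 + C2/a^3


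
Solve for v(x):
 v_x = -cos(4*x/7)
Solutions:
 v(x) = C1 - 7*sin(4*x/7)/4


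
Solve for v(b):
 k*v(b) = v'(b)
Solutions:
 v(b) = C1*exp(b*k)


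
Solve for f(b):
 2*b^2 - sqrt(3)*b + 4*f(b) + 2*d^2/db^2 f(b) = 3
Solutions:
 f(b) = C1*sin(sqrt(2)*b) + C2*cos(sqrt(2)*b) - b^2/2 + sqrt(3)*b/4 + 5/4


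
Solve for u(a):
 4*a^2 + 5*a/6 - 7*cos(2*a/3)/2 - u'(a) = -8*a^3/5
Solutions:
 u(a) = C1 + 2*a^4/5 + 4*a^3/3 + 5*a^2/12 - 21*sin(2*a/3)/4


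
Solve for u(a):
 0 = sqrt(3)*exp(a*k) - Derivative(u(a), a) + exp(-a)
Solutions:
 u(a) = C1 - exp(-a) + sqrt(3)*exp(a*k)/k


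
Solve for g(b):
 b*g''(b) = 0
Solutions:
 g(b) = C1 + C2*b


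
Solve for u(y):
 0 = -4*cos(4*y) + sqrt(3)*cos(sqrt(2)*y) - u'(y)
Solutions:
 u(y) = C1 - sin(4*y) + sqrt(6)*sin(sqrt(2)*y)/2


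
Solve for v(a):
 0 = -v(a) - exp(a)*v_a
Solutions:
 v(a) = C1*exp(exp(-a))


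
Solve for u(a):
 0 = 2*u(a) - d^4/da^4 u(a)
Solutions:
 u(a) = C1*exp(-2^(1/4)*a) + C2*exp(2^(1/4)*a) + C3*sin(2^(1/4)*a) + C4*cos(2^(1/4)*a)


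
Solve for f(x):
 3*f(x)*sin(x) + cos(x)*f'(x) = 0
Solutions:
 f(x) = C1*cos(x)^3


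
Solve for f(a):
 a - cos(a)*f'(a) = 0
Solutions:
 f(a) = C1 + Integral(a/cos(a), a)


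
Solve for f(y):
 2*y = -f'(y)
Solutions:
 f(y) = C1 - y^2


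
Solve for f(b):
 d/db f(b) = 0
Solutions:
 f(b) = C1


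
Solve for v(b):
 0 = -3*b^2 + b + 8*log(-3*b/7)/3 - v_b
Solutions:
 v(b) = C1 - b^3 + b^2/2 + 8*b*log(-b)/3 + 8*b*(-log(7) - 1 + log(3))/3


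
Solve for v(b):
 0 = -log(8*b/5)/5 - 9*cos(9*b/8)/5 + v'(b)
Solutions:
 v(b) = C1 + b*log(b)/5 - b*log(5)/5 - b/5 + 3*b*log(2)/5 + 8*sin(9*b/8)/5


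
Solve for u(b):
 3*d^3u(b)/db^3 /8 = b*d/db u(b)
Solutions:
 u(b) = C1 + Integral(C2*airyai(2*3^(2/3)*b/3) + C3*airybi(2*3^(2/3)*b/3), b)


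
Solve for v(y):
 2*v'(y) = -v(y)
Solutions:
 v(y) = C1*exp(-y/2)


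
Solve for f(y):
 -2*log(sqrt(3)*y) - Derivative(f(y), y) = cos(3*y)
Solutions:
 f(y) = C1 - 2*y*log(y) - y*log(3) + 2*y - sin(3*y)/3


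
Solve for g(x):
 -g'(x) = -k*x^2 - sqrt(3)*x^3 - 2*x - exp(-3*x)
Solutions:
 g(x) = C1 + k*x^3/3 + sqrt(3)*x^4/4 + x^2 - exp(-3*x)/3


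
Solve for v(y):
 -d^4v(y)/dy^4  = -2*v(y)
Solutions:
 v(y) = C1*exp(-2^(1/4)*y) + C2*exp(2^(1/4)*y) + C3*sin(2^(1/4)*y) + C4*cos(2^(1/4)*y)


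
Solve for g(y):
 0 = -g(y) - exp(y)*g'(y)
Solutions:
 g(y) = C1*exp(exp(-y))


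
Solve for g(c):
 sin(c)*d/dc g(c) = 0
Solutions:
 g(c) = C1


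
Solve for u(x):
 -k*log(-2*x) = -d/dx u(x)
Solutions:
 u(x) = C1 + k*x*log(-x) + k*x*(-1 + log(2))


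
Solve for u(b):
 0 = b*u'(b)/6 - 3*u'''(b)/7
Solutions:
 u(b) = C1 + Integral(C2*airyai(84^(1/3)*b/6) + C3*airybi(84^(1/3)*b/6), b)


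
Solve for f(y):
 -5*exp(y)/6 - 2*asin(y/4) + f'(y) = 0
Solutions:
 f(y) = C1 + 2*y*asin(y/4) + 2*sqrt(16 - y^2) + 5*exp(y)/6


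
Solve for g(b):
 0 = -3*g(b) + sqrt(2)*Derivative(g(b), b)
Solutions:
 g(b) = C1*exp(3*sqrt(2)*b/2)


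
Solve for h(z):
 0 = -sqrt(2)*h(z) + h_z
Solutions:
 h(z) = C1*exp(sqrt(2)*z)


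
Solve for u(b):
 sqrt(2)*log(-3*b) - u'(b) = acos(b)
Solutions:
 u(b) = C1 + sqrt(2)*b*(log(-b) - 1) - b*acos(b) + sqrt(2)*b*log(3) + sqrt(1 - b^2)


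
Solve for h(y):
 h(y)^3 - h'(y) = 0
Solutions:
 h(y) = -sqrt(2)*sqrt(-1/(C1 + y))/2
 h(y) = sqrt(2)*sqrt(-1/(C1 + y))/2


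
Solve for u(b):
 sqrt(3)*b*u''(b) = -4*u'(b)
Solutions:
 u(b) = C1 + C2*b^(1 - 4*sqrt(3)/3)


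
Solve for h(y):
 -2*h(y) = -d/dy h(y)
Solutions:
 h(y) = C1*exp(2*y)


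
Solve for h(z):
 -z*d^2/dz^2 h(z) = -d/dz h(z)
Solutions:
 h(z) = C1 + C2*z^2


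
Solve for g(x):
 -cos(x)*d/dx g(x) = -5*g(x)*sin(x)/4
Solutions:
 g(x) = C1/cos(x)^(5/4)


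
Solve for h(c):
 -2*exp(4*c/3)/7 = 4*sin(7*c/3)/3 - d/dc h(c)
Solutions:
 h(c) = C1 + 3*exp(4*c/3)/14 - 4*cos(7*c/3)/7


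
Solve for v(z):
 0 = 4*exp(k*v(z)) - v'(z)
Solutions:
 v(z) = Piecewise((log(-1/(C1*k + 4*k*z))/k, Ne(k, 0)), (nan, True))
 v(z) = Piecewise((C1 + 4*z, Eq(k, 0)), (nan, True))


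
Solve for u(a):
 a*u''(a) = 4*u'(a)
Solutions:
 u(a) = C1 + C2*a^5


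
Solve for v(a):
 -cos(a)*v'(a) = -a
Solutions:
 v(a) = C1 + Integral(a/cos(a), a)


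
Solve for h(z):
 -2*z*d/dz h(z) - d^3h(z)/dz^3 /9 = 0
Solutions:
 h(z) = C1 + Integral(C2*airyai(-18^(1/3)*z) + C3*airybi(-18^(1/3)*z), z)


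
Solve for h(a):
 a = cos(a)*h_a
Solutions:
 h(a) = C1 + Integral(a/cos(a), a)


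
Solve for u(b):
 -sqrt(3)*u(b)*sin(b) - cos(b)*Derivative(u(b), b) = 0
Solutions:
 u(b) = C1*cos(b)^(sqrt(3))


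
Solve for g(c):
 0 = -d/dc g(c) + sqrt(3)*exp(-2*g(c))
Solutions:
 g(c) = log(-sqrt(C1 + 2*sqrt(3)*c))
 g(c) = log(C1 + 2*sqrt(3)*c)/2


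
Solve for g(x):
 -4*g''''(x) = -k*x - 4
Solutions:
 g(x) = C1 + C2*x + C3*x^2 + C4*x^3 + k*x^5/480 + x^4/24


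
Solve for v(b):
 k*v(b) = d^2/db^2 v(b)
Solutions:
 v(b) = C1*exp(-b*sqrt(k)) + C2*exp(b*sqrt(k))


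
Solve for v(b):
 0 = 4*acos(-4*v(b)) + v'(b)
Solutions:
 Integral(1/acos(-4*_y), (_y, v(b))) = C1 - 4*b


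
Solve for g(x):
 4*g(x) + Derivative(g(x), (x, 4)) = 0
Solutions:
 g(x) = (C1*sin(x) + C2*cos(x))*exp(-x) + (C3*sin(x) + C4*cos(x))*exp(x)


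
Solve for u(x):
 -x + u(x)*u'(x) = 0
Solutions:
 u(x) = -sqrt(C1 + x^2)
 u(x) = sqrt(C1 + x^2)


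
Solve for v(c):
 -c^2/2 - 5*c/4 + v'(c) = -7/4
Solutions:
 v(c) = C1 + c^3/6 + 5*c^2/8 - 7*c/4


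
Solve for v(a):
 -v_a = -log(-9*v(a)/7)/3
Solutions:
 -3*Integral(1/(log(-_y) - log(7) + 2*log(3)), (_y, v(a))) = C1 - a


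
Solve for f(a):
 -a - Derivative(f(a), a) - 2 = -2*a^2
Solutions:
 f(a) = C1 + 2*a^3/3 - a^2/2 - 2*a


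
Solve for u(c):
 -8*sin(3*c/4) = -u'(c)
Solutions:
 u(c) = C1 - 32*cos(3*c/4)/3


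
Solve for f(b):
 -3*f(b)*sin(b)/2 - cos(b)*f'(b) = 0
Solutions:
 f(b) = C1*cos(b)^(3/2)


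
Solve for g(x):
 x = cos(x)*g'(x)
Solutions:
 g(x) = C1 + Integral(x/cos(x), x)


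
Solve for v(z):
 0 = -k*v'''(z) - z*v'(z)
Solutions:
 v(z) = C1 + Integral(C2*airyai(z*(-1/k)^(1/3)) + C3*airybi(z*(-1/k)^(1/3)), z)


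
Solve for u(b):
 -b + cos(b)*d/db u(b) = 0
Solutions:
 u(b) = C1 + Integral(b/cos(b), b)


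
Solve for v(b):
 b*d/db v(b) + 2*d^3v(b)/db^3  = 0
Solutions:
 v(b) = C1 + Integral(C2*airyai(-2^(2/3)*b/2) + C3*airybi(-2^(2/3)*b/2), b)


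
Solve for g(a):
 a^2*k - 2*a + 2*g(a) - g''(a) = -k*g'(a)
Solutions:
 g(a) = C1*exp(a*(k - sqrt(k^2 + 8))/2) + C2*exp(a*(k + sqrt(k^2 + 8))/2) - a^2*k/2 + a*k^2/2 + a - k^3/4 - k


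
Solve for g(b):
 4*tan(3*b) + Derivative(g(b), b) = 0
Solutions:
 g(b) = C1 + 4*log(cos(3*b))/3


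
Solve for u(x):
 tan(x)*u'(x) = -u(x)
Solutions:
 u(x) = C1/sin(x)


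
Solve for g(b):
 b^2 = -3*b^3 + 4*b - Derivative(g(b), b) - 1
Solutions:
 g(b) = C1 - 3*b^4/4 - b^3/3 + 2*b^2 - b


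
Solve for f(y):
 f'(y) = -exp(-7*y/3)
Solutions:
 f(y) = C1 + 3*exp(-7*y/3)/7


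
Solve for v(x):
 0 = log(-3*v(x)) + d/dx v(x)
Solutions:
 Integral(1/(log(-_y) + log(3)), (_y, v(x))) = C1 - x


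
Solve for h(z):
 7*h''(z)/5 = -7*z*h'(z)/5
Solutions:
 h(z) = C1 + C2*erf(sqrt(2)*z/2)


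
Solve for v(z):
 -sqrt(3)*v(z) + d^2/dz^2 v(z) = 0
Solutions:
 v(z) = C1*exp(-3^(1/4)*z) + C2*exp(3^(1/4)*z)


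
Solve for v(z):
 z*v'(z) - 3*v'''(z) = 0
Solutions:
 v(z) = C1 + Integral(C2*airyai(3^(2/3)*z/3) + C3*airybi(3^(2/3)*z/3), z)


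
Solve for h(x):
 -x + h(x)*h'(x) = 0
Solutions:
 h(x) = -sqrt(C1 + x^2)
 h(x) = sqrt(C1 + x^2)


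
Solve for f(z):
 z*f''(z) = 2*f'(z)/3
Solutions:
 f(z) = C1 + C2*z^(5/3)


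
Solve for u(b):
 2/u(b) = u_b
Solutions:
 u(b) = -sqrt(C1 + 4*b)
 u(b) = sqrt(C1 + 4*b)


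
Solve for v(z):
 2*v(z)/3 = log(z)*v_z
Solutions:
 v(z) = C1*exp(2*li(z)/3)


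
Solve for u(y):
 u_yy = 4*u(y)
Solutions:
 u(y) = C1*exp(-2*y) + C2*exp(2*y)


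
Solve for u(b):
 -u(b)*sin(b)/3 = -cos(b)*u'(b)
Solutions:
 u(b) = C1/cos(b)^(1/3)


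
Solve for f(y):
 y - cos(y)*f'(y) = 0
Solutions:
 f(y) = C1 + Integral(y/cos(y), y)


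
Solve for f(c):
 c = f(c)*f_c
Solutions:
 f(c) = -sqrt(C1 + c^2)
 f(c) = sqrt(C1 + c^2)


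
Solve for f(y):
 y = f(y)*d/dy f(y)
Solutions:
 f(y) = -sqrt(C1 + y^2)
 f(y) = sqrt(C1 + y^2)


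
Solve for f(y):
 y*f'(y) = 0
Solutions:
 f(y) = C1


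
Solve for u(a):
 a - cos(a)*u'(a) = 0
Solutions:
 u(a) = C1 + Integral(a/cos(a), a)


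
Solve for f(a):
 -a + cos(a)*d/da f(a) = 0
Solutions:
 f(a) = C1 + Integral(a/cos(a), a)


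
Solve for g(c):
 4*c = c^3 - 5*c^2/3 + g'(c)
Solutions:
 g(c) = C1 - c^4/4 + 5*c^3/9 + 2*c^2


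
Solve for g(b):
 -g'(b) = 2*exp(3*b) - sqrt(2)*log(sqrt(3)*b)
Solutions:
 g(b) = C1 + sqrt(2)*b*log(b) + sqrt(2)*b*(-1 + log(3)/2) - 2*exp(3*b)/3


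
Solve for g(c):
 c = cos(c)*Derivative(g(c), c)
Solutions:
 g(c) = C1 + Integral(c/cos(c), c)


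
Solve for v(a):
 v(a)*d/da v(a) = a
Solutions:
 v(a) = -sqrt(C1 + a^2)
 v(a) = sqrt(C1 + a^2)
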